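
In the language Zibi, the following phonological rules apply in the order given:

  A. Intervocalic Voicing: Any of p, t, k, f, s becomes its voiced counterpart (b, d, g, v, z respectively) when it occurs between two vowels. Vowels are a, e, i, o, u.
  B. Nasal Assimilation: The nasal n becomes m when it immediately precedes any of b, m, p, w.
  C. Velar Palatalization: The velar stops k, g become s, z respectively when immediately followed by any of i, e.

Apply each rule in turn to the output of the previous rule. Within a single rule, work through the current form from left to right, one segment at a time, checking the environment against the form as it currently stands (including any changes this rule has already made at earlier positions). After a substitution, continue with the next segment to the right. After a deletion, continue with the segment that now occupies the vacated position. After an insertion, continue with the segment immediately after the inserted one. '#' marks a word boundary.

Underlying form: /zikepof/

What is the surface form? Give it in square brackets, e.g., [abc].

A Intervocalic Voicing: [zikepof] → [zigebof]
B Nasal Assimilation: no change — [zigebof]
C Velar Palatalization: [zigebof] → [zizebof]

[zizebof]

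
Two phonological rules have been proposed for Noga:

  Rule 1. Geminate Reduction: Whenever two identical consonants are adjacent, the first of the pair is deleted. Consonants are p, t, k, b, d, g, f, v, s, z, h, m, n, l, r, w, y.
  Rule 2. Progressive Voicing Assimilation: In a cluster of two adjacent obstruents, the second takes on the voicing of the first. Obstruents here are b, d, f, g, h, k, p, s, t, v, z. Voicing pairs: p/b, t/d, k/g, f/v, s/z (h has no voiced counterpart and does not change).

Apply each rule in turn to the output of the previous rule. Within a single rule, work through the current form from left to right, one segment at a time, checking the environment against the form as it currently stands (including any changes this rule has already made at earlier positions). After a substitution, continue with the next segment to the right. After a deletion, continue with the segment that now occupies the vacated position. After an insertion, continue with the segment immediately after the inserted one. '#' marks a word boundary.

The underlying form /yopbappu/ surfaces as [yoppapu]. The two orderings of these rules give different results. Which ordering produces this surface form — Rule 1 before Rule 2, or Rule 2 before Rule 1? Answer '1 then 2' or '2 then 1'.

1 then 2

Order 1 then 2:
  1 Geminate Reduction: [yopbappu] → [yopbapu]
  2 Progressive Voicing Assimilation: [yopbapu] → [yoppapu]
  result: [yoppapu]
Order 2 then 1:
  2 Progressive Voicing Assimilation: [yopbappu] → [yoppappu]
  1 Geminate Reduction: [yoppappu] → [yopapu]
  result: [yopapu]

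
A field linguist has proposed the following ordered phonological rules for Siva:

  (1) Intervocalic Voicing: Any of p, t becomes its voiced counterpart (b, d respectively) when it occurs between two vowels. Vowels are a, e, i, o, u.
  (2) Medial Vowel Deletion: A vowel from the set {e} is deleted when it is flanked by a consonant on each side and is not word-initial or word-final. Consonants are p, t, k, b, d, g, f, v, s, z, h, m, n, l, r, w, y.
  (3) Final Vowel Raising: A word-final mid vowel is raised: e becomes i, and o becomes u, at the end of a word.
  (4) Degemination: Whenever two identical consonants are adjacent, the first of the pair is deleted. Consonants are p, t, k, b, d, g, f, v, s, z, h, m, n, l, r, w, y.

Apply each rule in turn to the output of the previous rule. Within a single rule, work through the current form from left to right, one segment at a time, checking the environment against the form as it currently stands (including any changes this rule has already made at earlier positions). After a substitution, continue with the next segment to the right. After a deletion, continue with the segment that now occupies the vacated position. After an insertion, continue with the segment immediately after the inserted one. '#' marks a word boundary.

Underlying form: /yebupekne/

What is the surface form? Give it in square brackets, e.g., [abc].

(1) Intervocalic Voicing: [yebupekne] → [yebubekne]
(2) Medial Vowel Deletion: [yebubekne] → [ybubkne]
(3) Final Vowel Raising: [ybubkne] → [ybubkni]
(4) Degemination: no change — [ybubkni]

[ybubkni]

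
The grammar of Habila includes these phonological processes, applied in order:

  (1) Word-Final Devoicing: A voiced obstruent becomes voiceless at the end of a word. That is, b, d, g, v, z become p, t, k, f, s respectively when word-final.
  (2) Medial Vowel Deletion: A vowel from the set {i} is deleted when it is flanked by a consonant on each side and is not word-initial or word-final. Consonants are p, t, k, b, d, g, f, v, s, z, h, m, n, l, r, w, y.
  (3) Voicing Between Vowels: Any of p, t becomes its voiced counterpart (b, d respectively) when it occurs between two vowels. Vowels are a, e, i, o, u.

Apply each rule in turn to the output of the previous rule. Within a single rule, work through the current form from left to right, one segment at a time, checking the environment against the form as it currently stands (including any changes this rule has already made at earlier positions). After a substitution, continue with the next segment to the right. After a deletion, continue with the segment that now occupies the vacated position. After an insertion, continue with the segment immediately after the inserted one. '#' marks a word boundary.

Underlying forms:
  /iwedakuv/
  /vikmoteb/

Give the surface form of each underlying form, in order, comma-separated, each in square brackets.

/iwedakuv/:
  (1) Word-Final Devoicing: [iwedakuv] → [iwedakuf]
  (2) Medial Vowel Deletion: no change — [iwedakuf]
  (3) Voicing Between Vowels: no change — [iwedakuf]
/vikmoteb/:
  (1) Word-Final Devoicing: [vikmoteb] → [vikmotep]
  (2) Medial Vowel Deletion: [vikmotep] → [vkmotep]
  (3) Voicing Between Vowels: [vkmotep] → [vkmodep]

[iwedakuf], [vkmodep]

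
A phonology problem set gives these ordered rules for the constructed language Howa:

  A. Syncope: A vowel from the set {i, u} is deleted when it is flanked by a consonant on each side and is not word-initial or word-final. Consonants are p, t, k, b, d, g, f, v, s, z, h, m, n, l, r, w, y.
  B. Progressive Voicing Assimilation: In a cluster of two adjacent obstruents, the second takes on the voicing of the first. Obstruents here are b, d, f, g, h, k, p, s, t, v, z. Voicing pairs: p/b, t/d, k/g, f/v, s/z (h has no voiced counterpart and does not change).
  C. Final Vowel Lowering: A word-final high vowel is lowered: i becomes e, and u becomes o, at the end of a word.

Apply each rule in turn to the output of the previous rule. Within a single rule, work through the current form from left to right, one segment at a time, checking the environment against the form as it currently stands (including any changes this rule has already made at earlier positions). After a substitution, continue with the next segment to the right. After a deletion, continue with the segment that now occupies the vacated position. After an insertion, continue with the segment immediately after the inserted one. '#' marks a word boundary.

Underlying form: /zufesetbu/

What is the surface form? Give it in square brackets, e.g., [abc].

[zvesetpo]

A Syncope: [zufesetbu] → [zfesetbu]
B Progressive Voicing Assimilation: [zfesetbu] → [zvesetpu]
C Final Vowel Lowering: [zvesetpu] → [zvesetpo]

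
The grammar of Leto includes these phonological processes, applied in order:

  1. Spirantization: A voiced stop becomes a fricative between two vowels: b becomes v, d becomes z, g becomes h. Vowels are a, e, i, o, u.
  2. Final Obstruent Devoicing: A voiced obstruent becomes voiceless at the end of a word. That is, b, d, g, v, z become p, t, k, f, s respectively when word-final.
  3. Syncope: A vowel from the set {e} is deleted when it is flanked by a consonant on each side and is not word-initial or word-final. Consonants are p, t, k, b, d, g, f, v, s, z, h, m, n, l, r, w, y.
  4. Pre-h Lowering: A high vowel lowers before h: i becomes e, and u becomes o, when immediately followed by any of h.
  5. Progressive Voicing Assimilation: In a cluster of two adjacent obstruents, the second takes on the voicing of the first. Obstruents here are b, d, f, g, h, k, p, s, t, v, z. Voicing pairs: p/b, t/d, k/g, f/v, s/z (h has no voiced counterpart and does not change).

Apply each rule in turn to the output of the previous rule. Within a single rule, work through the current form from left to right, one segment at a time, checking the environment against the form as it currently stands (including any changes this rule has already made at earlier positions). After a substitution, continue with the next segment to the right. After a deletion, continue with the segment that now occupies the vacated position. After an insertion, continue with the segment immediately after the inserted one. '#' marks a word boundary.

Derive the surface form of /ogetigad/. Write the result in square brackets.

1 Spirantization: [ogetigad] → [ohetihad]
2 Final Obstruent Devoicing: [ohetihad] → [ohetihat]
3 Syncope: [ohetihat] → [ohtihat]
4 Pre-h Lowering: [ohtihat] → [ohtehat]
5 Progressive Voicing Assimilation: no change — [ohtehat]

[ohtehat]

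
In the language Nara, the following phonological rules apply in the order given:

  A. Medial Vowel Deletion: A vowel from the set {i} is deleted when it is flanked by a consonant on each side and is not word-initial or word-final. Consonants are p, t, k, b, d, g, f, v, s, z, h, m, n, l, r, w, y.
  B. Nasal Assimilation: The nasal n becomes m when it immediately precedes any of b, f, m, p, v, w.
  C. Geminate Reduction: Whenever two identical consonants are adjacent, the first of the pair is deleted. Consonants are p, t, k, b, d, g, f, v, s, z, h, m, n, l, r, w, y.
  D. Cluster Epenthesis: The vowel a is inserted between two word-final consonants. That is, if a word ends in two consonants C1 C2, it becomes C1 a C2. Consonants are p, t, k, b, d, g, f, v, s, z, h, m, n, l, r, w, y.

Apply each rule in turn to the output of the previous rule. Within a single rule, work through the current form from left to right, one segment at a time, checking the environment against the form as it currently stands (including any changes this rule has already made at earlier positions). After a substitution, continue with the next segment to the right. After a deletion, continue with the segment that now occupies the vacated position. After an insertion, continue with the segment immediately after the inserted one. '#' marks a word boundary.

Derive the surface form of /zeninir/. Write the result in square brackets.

A Medial Vowel Deletion: [zeninir] → [zennr]
B Nasal Assimilation: no change — [zennr]
C Geminate Reduction: [zennr] → [zenr]
D Cluster Epenthesis: [zenr] → [zenar]

[zenar]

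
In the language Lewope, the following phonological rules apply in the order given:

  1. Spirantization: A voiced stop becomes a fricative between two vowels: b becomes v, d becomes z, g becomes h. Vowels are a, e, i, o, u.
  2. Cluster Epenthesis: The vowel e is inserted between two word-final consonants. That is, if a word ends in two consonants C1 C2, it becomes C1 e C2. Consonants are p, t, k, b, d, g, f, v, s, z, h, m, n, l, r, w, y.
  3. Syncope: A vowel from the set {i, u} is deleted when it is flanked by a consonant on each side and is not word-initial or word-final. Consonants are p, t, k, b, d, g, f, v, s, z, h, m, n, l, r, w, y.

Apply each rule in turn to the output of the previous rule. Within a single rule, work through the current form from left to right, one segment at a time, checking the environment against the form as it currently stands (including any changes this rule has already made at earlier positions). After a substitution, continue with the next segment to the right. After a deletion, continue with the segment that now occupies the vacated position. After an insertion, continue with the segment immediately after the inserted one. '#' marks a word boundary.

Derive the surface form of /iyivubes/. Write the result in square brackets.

[iyvves]

1 Spirantization: [iyivubes] → [iyivuves]
2 Cluster Epenthesis: no change — [iyivuves]
3 Syncope: [iyivuves] → [iyvves]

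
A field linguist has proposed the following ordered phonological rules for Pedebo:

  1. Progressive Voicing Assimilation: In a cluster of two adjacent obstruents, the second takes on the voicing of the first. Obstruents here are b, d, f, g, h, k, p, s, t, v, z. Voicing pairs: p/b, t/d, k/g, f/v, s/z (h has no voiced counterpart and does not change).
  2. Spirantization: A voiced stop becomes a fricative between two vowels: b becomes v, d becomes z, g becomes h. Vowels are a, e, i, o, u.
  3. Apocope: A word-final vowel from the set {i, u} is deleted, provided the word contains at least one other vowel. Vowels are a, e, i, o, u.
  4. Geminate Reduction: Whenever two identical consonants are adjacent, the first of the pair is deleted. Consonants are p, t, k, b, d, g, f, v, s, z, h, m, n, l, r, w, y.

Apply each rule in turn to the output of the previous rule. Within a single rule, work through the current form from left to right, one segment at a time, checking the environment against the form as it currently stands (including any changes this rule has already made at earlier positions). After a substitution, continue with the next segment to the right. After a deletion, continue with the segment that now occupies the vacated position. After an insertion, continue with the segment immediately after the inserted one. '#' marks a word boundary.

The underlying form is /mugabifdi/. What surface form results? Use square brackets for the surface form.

[muhavift]

1 Progressive Voicing Assimilation: [mugabifdi] → [mugabifti]
2 Spirantization: [mugabifti] → [muhavifti]
3 Apocope: [muhavifti] → [muhavift]
4 Geminate Reduction: no change — [muhavift]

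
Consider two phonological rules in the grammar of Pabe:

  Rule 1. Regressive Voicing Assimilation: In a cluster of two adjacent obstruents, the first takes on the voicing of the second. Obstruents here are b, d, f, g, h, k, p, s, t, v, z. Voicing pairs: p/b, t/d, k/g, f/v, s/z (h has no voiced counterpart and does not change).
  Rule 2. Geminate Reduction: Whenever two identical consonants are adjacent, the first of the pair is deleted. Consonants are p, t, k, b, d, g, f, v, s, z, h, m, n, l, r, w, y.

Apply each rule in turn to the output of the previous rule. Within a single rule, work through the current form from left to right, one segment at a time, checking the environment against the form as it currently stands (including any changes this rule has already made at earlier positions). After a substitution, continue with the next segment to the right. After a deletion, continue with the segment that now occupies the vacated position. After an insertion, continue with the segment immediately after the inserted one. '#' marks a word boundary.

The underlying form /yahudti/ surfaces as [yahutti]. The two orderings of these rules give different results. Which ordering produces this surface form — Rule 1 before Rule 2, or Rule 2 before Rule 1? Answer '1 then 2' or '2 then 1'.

Order 1 then 2:
  1 Regressive Voicing Assimilation: [yahudti] → [yahutti]
  2 Geminate Reduction: [yahutti] → [yahuti]
  result: [yahuti]
Order 2 then 1:
  2 Geminate Reduction: no change — [yahudti]
  1 Regressive Voicing Assimilation: [yahudti] → [yahutti]
  result: [yahutti]

2 then 1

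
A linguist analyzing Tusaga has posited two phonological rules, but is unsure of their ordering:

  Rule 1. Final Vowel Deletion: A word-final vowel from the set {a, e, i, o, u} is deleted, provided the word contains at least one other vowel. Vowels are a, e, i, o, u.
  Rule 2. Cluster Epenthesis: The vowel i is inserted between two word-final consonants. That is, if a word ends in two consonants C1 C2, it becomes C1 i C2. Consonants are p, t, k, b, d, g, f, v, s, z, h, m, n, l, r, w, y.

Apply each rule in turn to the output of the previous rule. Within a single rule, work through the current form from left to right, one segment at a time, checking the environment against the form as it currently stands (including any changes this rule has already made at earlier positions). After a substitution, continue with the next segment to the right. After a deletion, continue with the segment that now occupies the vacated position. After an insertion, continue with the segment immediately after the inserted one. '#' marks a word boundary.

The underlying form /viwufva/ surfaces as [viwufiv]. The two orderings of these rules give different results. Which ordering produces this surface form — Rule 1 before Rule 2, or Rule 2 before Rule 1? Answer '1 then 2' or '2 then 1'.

1 then 2

Order 1 then 2:
  1 Final Vowel Deletion: [viwufva] → [viwufv]
  2 Cluster Epenthesis: [viwufv] → [viwufiv]
  result: [viwufiv]
Order 2 then 1:
  2 Cluster Epenthesis: no change — [viwufva]
  1 Final Vowel Deletion: [viwufva] → [viwufv]
  result: [viwufv]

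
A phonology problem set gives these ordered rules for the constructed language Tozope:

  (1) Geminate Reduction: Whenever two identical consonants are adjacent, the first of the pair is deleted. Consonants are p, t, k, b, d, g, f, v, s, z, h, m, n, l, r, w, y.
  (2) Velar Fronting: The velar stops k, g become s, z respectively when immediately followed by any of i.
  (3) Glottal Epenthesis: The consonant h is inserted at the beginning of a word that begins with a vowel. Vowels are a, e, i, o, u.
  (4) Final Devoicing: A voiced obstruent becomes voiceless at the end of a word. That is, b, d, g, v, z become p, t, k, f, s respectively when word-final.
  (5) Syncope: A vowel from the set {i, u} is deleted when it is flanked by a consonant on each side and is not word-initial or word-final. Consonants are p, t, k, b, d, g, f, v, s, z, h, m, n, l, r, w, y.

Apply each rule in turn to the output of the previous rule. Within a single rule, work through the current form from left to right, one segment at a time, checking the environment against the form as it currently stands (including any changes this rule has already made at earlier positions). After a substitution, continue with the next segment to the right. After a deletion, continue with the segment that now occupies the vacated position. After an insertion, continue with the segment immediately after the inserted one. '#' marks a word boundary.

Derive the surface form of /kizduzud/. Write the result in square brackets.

(1) Geminate Reduction: no change — [kizduzud]
(2) Velar Fronting: [kizduzud] → [sizduzud]
(3) Glottal Epenthesis: no change — [sizduzud]
(4) Final Devoicing: [sizduzud] → [sizduzut]
(5) Syncope: [sizduzut] → [szdzt]

[szdzt]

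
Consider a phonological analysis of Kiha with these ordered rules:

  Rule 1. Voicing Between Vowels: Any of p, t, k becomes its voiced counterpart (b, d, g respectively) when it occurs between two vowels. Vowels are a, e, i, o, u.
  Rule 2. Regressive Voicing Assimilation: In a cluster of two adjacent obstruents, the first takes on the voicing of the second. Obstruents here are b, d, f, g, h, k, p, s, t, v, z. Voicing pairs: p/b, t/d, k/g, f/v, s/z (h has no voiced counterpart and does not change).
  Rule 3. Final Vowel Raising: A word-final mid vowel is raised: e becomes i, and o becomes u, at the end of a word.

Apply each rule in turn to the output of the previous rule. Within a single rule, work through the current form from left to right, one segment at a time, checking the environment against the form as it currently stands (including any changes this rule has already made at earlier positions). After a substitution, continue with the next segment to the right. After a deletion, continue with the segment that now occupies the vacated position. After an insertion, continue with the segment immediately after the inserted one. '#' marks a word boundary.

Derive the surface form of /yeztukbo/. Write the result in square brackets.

Rule 1 Voicing Between Vowels: no change — [yeztukbo]
Rule 2 Regressive Voicing Assimilation: [yeztukbo] → [yestugbo]
Rule 3 Final Vowel Raising: [yestugbo] → [yestugbu]

[yestugbu]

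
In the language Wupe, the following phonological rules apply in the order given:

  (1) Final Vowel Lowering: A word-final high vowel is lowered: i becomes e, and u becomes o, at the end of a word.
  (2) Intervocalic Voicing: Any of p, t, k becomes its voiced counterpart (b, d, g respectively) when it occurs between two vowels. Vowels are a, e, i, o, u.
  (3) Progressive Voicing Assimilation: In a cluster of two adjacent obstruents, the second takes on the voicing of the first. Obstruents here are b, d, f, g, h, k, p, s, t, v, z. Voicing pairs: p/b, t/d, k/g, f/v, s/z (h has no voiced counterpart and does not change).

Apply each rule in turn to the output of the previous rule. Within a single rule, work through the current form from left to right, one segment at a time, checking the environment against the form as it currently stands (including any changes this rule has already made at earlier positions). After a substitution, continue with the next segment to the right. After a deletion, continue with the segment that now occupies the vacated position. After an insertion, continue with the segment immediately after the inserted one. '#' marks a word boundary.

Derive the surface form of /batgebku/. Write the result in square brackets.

(1) Final Vowel Lowering: [batgebku] → [batgebko]
(2) Intervocalic Voicing: no change — [batgebko]
(3) Progressive Voicing Assimilation: [batgebko] → [batkebgo]

[batkebgo]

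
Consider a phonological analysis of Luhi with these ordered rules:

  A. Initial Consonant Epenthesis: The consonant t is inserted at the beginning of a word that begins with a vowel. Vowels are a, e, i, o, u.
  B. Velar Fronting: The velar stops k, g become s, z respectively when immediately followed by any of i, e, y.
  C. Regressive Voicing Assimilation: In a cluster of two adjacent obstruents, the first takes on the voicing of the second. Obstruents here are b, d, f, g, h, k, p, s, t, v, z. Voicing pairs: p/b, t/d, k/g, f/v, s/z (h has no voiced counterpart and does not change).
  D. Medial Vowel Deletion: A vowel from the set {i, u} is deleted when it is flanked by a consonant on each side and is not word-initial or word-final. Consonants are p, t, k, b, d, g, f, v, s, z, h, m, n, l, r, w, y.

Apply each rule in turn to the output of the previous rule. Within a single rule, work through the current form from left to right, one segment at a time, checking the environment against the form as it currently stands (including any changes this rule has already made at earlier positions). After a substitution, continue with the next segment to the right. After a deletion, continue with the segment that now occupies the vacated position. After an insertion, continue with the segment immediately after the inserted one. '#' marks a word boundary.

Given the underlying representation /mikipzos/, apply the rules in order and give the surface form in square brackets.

[msbzos]

A Initial Consonant Epenthesis: no change — [mikipzos]
B Velar Fronting: [mikipzos] → [misipzos]
C Regressive Voicing Assimilation: [misipzos] → [misibzos]
D Medial Vowel Deletion: [misibzos] → [msbzos]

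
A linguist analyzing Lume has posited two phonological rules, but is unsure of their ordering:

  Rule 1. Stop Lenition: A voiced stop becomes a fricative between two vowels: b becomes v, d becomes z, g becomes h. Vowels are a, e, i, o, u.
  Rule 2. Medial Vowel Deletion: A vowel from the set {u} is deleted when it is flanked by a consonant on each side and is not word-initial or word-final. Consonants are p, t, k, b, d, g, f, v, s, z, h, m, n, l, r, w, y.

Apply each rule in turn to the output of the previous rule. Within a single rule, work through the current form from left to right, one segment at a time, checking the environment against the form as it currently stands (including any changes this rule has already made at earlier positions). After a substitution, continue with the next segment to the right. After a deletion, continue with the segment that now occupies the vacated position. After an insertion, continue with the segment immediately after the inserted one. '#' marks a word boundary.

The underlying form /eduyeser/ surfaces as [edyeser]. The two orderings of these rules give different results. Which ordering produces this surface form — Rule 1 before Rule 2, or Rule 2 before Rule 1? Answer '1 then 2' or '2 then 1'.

Order 1 then 2:
  1 Stop Lenition: [eduyeser] → [ezuyeser]
  2 Medial Vowel Deletion: [ezuyeser] → [ezyeser]
  result: [ezyeser]
Order 2 then 1:
  2 Medial Vowel Deletion: [eduyeser] → [edyeser]
  1 Stop Lenition: no change — [edyeser]
  result: [edyeser]

2 then 1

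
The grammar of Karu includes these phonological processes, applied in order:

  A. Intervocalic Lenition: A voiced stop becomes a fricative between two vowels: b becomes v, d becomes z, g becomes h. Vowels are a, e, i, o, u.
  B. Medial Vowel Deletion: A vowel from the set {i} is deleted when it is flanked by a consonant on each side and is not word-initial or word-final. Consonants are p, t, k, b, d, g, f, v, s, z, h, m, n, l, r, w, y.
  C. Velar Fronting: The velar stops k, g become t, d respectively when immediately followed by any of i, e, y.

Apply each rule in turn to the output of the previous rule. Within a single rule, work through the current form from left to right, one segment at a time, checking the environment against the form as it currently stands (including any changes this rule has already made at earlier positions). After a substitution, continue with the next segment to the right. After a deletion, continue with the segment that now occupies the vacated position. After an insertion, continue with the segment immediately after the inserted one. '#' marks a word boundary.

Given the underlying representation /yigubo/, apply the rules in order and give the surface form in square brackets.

A Intervocalic Lenition: [yigubo] → [yihuvo]
B Medial Vowel Deletion: [yihuvo] → [yhuvo]
C Velar Fronting: no change — [yhuvo]

[yhuvo]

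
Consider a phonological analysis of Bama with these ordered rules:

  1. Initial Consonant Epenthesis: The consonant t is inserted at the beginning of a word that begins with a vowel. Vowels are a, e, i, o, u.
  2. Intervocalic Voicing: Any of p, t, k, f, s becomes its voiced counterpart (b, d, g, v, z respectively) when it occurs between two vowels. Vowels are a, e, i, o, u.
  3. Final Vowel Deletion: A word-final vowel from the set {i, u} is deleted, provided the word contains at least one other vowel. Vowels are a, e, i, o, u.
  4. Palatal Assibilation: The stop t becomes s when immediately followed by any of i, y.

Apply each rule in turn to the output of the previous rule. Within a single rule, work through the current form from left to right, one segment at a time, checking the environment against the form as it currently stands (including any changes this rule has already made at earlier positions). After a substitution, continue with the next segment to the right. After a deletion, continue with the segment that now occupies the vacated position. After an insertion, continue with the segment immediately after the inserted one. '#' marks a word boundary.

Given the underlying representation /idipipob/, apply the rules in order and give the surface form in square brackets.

1 Initial Consonant Epenthesis: [idipipob] → [tidipipob]
2 Intervocalic Voicing: [tidipipob] → [tidibibob]
3 Final Vowel Deletion: no change — [tidibibob]
4 Palatal Assibilation: [tidibibob] → [sidibibob]

[sidibibob]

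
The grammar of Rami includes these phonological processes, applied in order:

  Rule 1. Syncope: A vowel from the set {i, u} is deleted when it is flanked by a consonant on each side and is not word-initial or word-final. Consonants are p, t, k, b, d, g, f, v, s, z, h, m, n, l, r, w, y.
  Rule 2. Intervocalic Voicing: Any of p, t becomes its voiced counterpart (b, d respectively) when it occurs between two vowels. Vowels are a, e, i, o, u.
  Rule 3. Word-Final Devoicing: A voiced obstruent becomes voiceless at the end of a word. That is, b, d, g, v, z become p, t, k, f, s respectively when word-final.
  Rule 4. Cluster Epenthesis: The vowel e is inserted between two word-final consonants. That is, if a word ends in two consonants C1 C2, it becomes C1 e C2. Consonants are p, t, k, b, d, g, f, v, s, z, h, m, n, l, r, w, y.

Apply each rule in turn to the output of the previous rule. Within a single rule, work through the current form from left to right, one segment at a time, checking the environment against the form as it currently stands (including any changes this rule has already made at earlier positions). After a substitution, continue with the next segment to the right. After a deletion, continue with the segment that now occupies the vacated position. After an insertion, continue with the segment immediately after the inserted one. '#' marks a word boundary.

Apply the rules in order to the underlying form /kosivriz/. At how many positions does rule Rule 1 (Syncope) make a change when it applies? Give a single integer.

Rule 1 Syncope: [kosivriz] → [kosvrz]
Rule 2 Intervocalic Voicing: no change — [kosvrz]
Rule 3 Word-Final Devoicing: [kosvrz] → [kosvrs]
Rule 4 Cluster Epenthesis: [kosvrs] → [kosvres]
Rule Rule 1 changed 2 position(s).

2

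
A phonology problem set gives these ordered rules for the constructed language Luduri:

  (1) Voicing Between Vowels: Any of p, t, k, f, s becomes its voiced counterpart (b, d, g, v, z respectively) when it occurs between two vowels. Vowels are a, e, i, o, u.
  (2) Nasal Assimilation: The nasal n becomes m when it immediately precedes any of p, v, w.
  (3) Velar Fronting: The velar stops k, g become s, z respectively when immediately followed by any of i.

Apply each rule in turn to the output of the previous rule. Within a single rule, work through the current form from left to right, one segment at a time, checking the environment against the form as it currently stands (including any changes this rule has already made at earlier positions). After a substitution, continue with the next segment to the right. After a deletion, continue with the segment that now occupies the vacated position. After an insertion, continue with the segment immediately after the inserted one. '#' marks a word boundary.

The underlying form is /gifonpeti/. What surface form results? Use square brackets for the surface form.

[zivompedi]

(1) Voicing Between Vowels: [gifonpeti] → [givonpedi]
(2) Nasal Assimilation: [givonpedi] → [givompedi]
(3) Velar Fronting: [givompedi] → [zivompedi]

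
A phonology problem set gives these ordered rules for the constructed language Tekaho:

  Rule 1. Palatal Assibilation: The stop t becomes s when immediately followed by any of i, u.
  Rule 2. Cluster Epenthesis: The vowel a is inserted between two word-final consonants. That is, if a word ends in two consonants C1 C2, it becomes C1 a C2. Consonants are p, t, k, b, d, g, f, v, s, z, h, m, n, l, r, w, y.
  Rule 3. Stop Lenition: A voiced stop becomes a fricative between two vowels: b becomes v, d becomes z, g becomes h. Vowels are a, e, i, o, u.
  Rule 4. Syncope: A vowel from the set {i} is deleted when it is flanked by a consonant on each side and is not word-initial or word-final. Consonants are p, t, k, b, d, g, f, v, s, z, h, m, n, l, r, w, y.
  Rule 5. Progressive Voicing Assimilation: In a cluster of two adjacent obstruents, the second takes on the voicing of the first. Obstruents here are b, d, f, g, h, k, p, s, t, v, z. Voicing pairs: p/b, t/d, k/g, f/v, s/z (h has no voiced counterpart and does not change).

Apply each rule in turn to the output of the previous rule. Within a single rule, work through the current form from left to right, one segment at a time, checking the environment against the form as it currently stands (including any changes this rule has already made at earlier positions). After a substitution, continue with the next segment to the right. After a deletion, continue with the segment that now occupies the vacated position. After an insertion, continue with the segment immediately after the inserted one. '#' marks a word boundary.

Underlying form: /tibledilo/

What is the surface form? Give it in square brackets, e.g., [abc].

[splezlo]

Rule 1 Palatal Assibilation: [tibledilo] → [sibledilo]
Rule 2 Cluster Epenthesis: no change — [sibledilo]
Rule 3 Stop Lenition: [sibledilo] → [siblezilo]
Rule 4 Syncope: [siblezilo] → [sblezlo]
Rule 5 Progressive Voicing Assimilation: [sblezlo] → [splezlo]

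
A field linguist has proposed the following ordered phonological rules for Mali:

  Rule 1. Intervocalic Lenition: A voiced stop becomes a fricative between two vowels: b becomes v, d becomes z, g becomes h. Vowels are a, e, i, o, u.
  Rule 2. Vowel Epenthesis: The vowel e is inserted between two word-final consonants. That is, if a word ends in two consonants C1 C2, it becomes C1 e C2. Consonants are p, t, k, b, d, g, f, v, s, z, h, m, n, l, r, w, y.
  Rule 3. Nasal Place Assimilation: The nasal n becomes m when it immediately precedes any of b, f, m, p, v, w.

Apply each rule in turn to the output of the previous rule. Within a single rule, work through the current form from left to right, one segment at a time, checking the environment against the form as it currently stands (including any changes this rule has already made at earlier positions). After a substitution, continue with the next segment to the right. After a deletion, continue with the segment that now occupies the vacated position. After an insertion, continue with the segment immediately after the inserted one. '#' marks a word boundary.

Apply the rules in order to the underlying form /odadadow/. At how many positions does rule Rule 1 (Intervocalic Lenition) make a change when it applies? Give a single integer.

Rule 1 Intervocalic Lenition: [odadadow] → [ozazazow]
Rule 2 Vowel Epenthesis: no change — [ozazazow]
Rule 3 Nasal Place Assimilation: no change — [ozazazow]
Rule Rule 1 changed 3 position(s).

3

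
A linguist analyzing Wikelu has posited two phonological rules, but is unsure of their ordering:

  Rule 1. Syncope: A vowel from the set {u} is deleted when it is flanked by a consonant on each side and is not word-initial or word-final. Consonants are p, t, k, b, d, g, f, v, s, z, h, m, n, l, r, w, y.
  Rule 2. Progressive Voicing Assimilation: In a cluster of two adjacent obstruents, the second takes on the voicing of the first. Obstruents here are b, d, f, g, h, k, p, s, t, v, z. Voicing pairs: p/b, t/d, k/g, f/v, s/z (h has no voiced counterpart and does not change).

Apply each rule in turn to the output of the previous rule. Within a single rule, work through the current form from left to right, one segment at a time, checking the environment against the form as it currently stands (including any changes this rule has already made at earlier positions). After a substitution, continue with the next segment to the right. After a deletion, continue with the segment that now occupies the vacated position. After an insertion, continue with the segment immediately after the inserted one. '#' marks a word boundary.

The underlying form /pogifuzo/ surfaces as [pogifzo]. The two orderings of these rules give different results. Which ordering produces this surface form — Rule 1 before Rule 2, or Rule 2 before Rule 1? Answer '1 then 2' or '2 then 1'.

Order 1 then 2:
  1 Syncope: [pogifuzo] → [pogifzo]
  2 Progressive Voicing Assimilation: [pogifzo] → [pogifso]
  result: [pogifso]
Order 2 then 1:
  2 Progressive Voicing Assimilation: no change — [pogifuzo]
  1 Syncope: [pogifuzo] → [pogifzo]
  result: [pogifzo]

2 then 1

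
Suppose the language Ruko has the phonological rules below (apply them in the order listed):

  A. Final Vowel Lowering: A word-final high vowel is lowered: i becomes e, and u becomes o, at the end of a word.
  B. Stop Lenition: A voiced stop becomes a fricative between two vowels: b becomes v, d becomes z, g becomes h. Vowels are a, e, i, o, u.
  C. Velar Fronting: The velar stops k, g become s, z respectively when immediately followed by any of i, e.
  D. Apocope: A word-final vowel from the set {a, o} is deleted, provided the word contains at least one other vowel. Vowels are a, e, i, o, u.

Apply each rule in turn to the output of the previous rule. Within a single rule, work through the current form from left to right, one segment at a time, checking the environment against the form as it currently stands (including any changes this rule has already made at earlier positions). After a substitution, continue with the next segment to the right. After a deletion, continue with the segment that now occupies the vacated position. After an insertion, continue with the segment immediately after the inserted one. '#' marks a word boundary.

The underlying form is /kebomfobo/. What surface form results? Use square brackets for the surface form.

[sevomfov]

A Final Vowel Lowering: no change — [kebomfobo]
B Stop Lenition: [kebomfobo] → [kevomfovo]
C Velar Fronting: [kevomfovo] → [sevomfovo]
D Apocope: [sevomfovo] → [sevomfov]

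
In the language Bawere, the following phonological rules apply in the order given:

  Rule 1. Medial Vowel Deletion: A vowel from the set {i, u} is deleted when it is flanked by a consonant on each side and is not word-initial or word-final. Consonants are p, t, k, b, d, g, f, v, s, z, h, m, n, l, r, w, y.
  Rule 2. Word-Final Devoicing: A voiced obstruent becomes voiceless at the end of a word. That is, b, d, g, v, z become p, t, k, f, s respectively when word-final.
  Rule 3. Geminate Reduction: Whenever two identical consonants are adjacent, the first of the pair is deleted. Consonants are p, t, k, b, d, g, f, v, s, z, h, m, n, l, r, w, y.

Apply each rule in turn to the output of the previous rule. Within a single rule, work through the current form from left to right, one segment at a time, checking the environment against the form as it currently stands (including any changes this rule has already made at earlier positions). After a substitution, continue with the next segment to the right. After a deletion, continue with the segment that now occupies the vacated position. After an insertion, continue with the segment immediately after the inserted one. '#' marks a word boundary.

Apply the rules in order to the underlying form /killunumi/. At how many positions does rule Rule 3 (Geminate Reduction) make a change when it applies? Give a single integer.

Rule 1 Medial Vowel Deletion: [killunumi] → [kllnmi]
Rule 2 Word-Final Devoicing: no change — [kllnmi]
Rule 3 Geminate Reduction: [kllnmi] → [klnmi]
Rule Rule 3 changed 1 position(s).

1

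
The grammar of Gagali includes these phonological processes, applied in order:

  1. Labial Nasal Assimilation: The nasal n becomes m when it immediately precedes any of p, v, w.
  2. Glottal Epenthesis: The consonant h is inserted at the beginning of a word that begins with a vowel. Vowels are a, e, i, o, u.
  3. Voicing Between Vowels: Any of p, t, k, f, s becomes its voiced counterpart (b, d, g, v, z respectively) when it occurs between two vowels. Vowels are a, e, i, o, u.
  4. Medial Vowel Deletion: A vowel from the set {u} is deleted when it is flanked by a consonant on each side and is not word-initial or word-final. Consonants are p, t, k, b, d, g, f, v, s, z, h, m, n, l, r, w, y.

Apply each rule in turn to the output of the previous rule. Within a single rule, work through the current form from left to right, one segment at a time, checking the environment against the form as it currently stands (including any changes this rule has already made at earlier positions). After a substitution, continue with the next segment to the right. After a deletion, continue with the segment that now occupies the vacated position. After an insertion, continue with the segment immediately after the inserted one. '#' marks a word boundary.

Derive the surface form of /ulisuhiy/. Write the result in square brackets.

[hlizhiy]

1 Labial Nasal Assimilation: no change — [ulisuhiy]
2 Glottal Epenthesis: [ulisuhiy] → [hulisuhiy]
3 Voicing Between Vowels: [hulisuhiy] → [hulizuhiy]
4 Medial Vowel Deletion: [hulizuhiy] → [hlizhiy]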